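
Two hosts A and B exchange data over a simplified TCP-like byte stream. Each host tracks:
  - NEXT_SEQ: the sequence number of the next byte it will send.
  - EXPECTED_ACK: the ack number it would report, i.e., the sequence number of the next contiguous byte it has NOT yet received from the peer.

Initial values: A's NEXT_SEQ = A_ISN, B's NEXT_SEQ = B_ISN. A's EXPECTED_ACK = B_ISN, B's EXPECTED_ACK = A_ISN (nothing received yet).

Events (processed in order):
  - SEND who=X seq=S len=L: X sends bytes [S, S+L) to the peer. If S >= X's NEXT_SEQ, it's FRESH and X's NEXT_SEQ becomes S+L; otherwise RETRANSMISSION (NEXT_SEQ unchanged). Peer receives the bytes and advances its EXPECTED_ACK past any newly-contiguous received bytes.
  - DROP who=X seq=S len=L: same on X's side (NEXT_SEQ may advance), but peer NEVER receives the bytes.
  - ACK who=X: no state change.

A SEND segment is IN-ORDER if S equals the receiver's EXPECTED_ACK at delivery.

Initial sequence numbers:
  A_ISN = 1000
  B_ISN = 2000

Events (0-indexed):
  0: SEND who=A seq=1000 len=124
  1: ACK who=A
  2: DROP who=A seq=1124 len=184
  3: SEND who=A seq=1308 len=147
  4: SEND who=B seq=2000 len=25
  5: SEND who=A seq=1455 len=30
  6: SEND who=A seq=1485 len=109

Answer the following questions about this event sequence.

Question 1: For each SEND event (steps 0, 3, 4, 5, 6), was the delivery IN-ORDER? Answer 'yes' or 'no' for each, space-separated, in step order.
Answer: yes no yes no no

Derivation:
Step 0: SEND seq=1000 -> in-order
Step 3: SEND seq=1308 -> out-of-order
Step 4: SEND seq=2000 -> in-order
Step 5: SEND seq=1455 -> out-of-order
Step 6: SEND seq=1485 -> out-of-order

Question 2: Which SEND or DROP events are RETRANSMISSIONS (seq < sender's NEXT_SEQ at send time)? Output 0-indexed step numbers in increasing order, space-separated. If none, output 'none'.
Answer: none

Derivation:
Step 0: SEND seq=1000 -> fresh
Step 2: DROP seq=1124 -> fresh
Step 3: SEND seq=1308 -> fresh
Step 4: SEND seq=2000 -> fresh
Step 5: SEND seq=1455 -> fresh
Step 6: SEND seq=1485 -> fresh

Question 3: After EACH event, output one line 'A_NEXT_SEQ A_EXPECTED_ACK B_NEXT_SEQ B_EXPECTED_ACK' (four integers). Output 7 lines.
1124 2000 2000 1124
1124 2000 2000 1124
1308 2000 2000 1124
1455 2000 2000 1124
1455 2025 2025 1124
1485 2025 2025 1124
1594 2025 2025 1124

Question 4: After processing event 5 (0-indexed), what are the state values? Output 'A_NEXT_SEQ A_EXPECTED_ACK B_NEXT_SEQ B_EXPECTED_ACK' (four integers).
After event 0: A_seq=1124 A_ack=2000 B_seq=2000 B_ack=1124
After event 1: A_seq=1124 A_ack=2000 B_seq=2000 B_ack=1124
After event 2: A_seq=1308 A_ack=2000 B_seq=2000 B_ack=1124
After event 3: A_seq=1455 A_ack=2000 B_seq=2000 B_ack=1124
After event 4: A_seq=1455 A_ack=2025 B_seq=2025 B_ack=1124
After event 5: A_seq=1485 A_ack=2025 B_seq=2025 B_ack=1124

1485 2025 2025 1124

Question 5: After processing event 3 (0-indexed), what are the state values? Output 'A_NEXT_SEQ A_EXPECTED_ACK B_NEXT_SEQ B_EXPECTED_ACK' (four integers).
After event 0: A_seq=1124 A_ack=2000 B_seq=2000 B_ack=1124
After event 1: A_seq=1124 A_ack=2000 B_seq=2000 B_ack=1124
After event 2: A_seq=1308 A_ack=2000 B_seq=2000 B_ack=1124
After event 3: A_seq=1455 A_ack=2000 B_seq=2000 B_ack=1124

1455 2000 2000 1124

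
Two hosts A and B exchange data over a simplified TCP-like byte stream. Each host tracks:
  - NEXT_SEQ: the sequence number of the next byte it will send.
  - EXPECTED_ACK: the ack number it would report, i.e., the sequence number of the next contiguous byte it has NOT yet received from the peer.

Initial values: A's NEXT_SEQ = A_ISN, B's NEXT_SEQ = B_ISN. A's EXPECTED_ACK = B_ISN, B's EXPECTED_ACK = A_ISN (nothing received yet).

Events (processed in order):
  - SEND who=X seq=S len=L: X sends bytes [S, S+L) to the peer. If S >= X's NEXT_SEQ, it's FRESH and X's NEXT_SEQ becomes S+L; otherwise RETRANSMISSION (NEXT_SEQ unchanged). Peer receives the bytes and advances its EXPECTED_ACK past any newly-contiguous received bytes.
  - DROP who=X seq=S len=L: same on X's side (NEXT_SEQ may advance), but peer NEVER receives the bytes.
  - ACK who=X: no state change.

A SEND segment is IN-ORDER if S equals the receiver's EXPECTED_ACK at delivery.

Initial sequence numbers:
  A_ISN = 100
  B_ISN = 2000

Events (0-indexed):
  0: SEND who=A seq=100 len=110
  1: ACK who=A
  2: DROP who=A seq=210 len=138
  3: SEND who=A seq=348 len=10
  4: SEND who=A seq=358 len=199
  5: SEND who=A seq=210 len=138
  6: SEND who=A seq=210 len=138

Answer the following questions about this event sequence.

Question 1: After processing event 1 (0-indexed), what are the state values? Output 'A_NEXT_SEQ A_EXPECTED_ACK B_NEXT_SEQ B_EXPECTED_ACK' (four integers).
After event 0: A_seq=210 A_ack=2000 B_seq=2000 B_ack=210
After event 1: A_seq=210 A_ack=2000 B_seq=2000 B_ack=210

210 2000 2000 210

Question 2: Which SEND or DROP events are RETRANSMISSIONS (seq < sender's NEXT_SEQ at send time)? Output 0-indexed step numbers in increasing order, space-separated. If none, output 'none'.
Answer: 5 6

Derivation:
Step 0: SEND seq=100 -> fresh
Step 2: DROP seq=210 -> fresh
Step 3: SEND seq=348 -> fresh
Step 4: SEND seq=358 -> fresh
Step 5: SEND seq=210 -> retransmit
Step 6: SEND seq=210 -> retransmit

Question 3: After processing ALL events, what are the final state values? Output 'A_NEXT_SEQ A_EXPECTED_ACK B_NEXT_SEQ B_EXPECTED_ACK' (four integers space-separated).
Answer: 557 2000 2000 557

Derivation:
After event 0: A_seq=210 A_ack=2000 B_seq=2000 B_ack=210
After event 1: A_seq=210 A_ack=2000 B_seq=2000 B_ack=210
After event 2: A_seq=348 A_ack=2000 B_seq=2000 B_ack=210
After event 3: A_seq=358 A_ack=2000 B_seq=2000 B_ack=210
After event 4: A_seq=557 A_ack=2000 B_seq=2000 B_ack=210
After event 5: A_seq=557 A_ack=2000 B_seq=2000 B_ack=557
After event 6: A_seq=557 A_ack=2000 B_seq=2000 B_ack=557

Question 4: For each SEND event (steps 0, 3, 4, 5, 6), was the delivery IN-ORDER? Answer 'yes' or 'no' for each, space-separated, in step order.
Step 0: SEND seq=100 -> in-order
Step 3: SEND seq=348 -> out-of-order
Step 4: SEND seq=358 -> out-of-order
Step 5: SEND seq=210 -> in-order
Step 6: SEND seq=210 -> out-of-order

Answer: yes no no yes no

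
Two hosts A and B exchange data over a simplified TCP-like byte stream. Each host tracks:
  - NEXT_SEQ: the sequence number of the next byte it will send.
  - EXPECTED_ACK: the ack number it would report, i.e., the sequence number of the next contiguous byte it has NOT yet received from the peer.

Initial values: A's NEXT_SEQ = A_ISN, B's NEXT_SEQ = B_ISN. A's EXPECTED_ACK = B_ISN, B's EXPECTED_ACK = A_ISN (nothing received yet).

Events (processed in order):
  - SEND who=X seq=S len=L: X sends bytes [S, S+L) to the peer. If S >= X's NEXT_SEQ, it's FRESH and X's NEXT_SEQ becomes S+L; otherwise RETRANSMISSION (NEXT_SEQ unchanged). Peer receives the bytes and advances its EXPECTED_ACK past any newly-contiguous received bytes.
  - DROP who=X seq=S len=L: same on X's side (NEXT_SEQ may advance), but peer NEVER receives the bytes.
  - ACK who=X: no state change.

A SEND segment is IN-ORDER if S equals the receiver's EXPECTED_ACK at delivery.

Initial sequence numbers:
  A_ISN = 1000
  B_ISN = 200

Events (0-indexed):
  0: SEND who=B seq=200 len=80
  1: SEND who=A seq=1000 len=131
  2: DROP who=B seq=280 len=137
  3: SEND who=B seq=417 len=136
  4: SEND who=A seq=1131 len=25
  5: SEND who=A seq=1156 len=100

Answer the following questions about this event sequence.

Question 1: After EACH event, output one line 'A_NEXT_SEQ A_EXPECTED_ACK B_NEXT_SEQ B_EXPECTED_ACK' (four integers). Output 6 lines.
1000 280 280 1000
1131 280 280 1131
1131 280 417 1131
1131 280 553 1131
1156 280 553 1156
1256 280 553 1256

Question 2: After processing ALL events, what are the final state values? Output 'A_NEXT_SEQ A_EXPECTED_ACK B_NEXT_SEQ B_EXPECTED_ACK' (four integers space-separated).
Answer: 1256 280 553 1256

Derivation:
After event 0: A_seq=1000 A_ack=280 B_seq=280 B_ack=1000
After event 1: A_seq=1131 A_ack=280 B_seq=280 B_ack=1131
After event 2: A_seq=1131 A_ack=280 B_seq=417 B_ack=1131
After event 3: A_seq=1131 A_ack=280 B_seq=553 B_ack=1131
After event 4: A_seq=1156 A_ack=280 B_seq=553 B_ack=1156
After event 5: A_seq=1256 A_ack=280 B_seq=553 B_ack=1256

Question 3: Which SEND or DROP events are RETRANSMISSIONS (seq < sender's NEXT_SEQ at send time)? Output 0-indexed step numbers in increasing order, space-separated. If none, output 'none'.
Step 0: SEND seq=200 -> fresh
Step 1: SEND seq=1000 -> fresh
Step 2: DROP seq=280 -> fresh
Step 3: SEND seq=417 -> fresh
Step 4: SEND seq=1131 -> fresh
Step 5: SEND seq=1156 -> fresh

Answer: none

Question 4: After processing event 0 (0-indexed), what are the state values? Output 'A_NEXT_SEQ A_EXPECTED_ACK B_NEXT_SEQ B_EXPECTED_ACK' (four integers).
After event 0: A_seq=1000 A_ack=280 B_seq=280 B_ack=1000

1000 280 280 1000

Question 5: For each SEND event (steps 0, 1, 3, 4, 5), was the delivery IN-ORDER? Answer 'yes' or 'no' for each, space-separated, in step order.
Answer: yes yes no yes yes

Derivation:
Step 0: SEND seq=200 -> in-order
Step 1: SEND seq=1000 -> in-order
Step 3: SEND seq=417 -> out-of-order
Step 4: SEND seq=1131 -> in-order
Step 5: SEND seq=1156 -> in-order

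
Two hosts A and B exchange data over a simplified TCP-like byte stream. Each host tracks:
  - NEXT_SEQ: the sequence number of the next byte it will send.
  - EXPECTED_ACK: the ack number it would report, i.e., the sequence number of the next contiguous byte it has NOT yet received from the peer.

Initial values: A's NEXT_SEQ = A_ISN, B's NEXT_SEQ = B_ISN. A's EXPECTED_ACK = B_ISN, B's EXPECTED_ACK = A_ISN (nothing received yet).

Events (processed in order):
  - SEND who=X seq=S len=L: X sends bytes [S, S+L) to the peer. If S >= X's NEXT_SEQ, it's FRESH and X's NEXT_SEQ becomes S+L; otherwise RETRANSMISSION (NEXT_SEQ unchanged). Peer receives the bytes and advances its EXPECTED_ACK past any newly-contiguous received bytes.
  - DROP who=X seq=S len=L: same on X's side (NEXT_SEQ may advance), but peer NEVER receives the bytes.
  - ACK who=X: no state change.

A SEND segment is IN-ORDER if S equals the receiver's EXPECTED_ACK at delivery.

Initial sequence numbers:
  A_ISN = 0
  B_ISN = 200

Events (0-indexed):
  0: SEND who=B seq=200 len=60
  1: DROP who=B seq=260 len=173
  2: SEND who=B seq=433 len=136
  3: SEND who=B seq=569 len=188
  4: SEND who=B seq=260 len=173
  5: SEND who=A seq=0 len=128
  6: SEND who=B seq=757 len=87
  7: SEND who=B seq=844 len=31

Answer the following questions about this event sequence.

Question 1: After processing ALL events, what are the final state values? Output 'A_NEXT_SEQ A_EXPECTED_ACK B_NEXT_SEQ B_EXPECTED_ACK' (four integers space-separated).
Answer: 128 875 875 128

Derivation:
After event 0: A_seq=0 A_ack=260 B_seq=260 B_ack=0
After event 1: A_seq=0 A_ack=260 B_seq=433 B_ack=0
After event 2: A_seq=0 A_ack=260 B_seq=569 B_ack=0
After event 3: A_seq=0 A_ack=260 B_seq=757 B_ack=0
After event 4: A_seq=0 A_ack=757 B_seq=757 B_ack=0
After event 5: A_seq=128 A_ack=757 B_seq=757 B_ack=128
After event 6: A_seq=128 A_ack=844 B_seq=844 B_ack=128
After event 7: A_seq=128 A_ack=875 B_seq=875 B_ack=128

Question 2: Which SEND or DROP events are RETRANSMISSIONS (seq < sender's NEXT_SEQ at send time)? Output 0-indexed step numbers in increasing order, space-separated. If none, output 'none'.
Step 0: SEND seq=200 -> fresh
Step 1: DROP seq=260 -> fresh
Step 2: SEND seq=433 -> fresh
Step 3: SEND seq=569 -> fresh
Step 4: SEND seq=260 -> retransmit
Step 5: SEND seq=0 -> fresh
Step 6: SEND seq=757 -> fresh
Step 7: SEND seq=844 -> fresh

Answer: 4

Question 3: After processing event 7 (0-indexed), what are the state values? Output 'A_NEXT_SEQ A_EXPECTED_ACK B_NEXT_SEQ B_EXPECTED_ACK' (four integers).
After event 0: A_seq=0 A_ack=260 B_seq=260 B_ack=0
After event 1: A_seq=0 A_ack=260 B_seq=433 B_ack=0
After event 2: A_seq=0 A_ack=260 B_seq=569 B_ack=0
After event 3: A_seq=0 A_ack=260 B_seq=757 B_ack=0
After event 4: A_seq=0 A_ack=757 B_seq=757 B_ack=0
After event 5: A_seq=128 A_ack=757 B_seq=757 B_ack=128
After event 6: A_seq=128 A_ack=844 B_seq=844 B_ack=128
After event 7: A_seq=128 A_ack=875 B_seq=875 B_ack=128

128 875 875 128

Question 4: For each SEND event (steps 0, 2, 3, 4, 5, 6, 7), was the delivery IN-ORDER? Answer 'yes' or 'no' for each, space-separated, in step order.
Answer: yes no no yes yes yes yes

Derivation:
Step 0: SEND seq=200 -> in-order
Step 2: SEND seq=433 -> out-of-order
Step 3: SEND seq=569 -> out-of-order
Step 4: SEND seq=260 -> in-order
Step 5: SEND seq=0 -> in-order
Step 6: SEND seq=757 -> in-order
Step 7: SEND seq=844 -> in-order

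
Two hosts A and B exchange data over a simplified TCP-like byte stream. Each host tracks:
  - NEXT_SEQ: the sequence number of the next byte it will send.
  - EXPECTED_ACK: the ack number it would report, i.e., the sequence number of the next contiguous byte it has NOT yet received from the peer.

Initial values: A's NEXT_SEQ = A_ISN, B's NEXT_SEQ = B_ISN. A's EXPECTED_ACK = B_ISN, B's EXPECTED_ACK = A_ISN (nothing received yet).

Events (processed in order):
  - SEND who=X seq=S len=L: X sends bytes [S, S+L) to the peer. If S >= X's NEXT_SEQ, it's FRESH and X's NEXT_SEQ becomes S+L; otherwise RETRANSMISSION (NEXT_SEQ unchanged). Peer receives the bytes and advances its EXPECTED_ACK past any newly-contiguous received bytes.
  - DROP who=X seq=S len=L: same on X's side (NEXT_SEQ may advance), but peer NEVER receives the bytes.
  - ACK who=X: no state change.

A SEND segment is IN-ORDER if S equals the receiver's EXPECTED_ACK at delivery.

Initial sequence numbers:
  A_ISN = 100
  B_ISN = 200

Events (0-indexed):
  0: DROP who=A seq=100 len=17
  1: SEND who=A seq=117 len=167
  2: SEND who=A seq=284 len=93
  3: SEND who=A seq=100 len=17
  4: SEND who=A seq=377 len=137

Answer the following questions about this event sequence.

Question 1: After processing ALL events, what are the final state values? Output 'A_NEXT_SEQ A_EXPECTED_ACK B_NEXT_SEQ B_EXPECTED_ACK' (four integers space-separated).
Answer: 514 200 200 514

Derivation:
After event 0: A_seq=117 A_ack=200 B_seq=200 B_ack=100
After event 1: A_seq=284 A_ack=200 B_seq=200 B_ack=100
After event 2: A_seq=377 A_ack=200 B_seq=200 B_ack=100
After event 3: A_seq=377 A_ack=200 B_seq=200 B_ack=377
After event 4: A_seq=514 A_ack=200 B_seq=200 B_ack=514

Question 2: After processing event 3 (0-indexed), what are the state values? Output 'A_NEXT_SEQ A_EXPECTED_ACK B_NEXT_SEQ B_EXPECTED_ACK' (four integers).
After event 0: A_seq=117 A_ack=200 B_seq=200 B_ack=100
After event 1: A_seq=284 A_ack=200 B_seq=200 B_ack=100
After event 2: A_seq=377 A_ack=200 B_seq=200 B_ack=100
After event 3: A_seq=377 A_ack=200 B_seq=200 B_ack=377

377 200 200 377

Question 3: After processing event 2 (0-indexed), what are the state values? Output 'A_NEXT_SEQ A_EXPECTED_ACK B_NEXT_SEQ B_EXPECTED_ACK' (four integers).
After event 0: A_seq=117 A_ack=200 B_seq=200 B_ack=100
After event 1: A_seq=284 A_ack=200 B_seq=200 B_ack=100
After event 2: A_seq=377 A_ack=200 B_seq=200 B_ack=100

377 200 200 100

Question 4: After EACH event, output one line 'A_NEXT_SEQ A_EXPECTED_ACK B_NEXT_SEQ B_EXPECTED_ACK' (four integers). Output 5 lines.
117 200 200 100
284 200 200 100
377 200 200 100
377 200 200 377
514 200 200 514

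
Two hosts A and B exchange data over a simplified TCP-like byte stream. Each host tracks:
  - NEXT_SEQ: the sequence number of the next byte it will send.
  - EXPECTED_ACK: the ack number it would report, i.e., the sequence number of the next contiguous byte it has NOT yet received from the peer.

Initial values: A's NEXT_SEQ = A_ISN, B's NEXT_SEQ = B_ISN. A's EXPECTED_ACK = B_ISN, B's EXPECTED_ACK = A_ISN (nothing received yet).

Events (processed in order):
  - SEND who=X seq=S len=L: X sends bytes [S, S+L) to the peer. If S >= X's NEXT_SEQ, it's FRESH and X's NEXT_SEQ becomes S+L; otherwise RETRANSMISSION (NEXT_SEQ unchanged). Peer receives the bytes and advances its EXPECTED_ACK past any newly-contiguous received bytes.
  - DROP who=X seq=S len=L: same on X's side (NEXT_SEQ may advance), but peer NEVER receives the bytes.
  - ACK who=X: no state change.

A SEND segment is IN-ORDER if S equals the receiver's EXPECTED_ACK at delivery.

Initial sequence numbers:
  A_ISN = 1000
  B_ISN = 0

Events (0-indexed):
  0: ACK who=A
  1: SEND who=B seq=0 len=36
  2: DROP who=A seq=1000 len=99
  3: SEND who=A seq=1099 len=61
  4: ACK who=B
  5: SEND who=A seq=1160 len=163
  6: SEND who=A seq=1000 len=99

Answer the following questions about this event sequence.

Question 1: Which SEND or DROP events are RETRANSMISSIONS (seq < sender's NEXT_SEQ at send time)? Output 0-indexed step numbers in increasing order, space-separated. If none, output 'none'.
Step 1: SEND seq=0 -> fresh
Step 2: DROP seq=1000 -> fresh
Step 3: SEND seq=1099 -> fresh
Step 5: SEND seq=1160 -> fresh
Step 6: SEND seq=1000 -> retransmit

Answer: 6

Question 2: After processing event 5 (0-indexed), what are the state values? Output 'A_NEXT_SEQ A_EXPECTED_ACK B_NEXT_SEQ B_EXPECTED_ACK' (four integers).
After event 0: A_seq=1000 A_ack=0 B_seq=0 B_ack=1000
After event 1: A_seq=1000 A_ack=36 B_seq=36 B_ack=1000
After event 2: A_seq=1099 A_ack=36 B_seq=36 B_ack=1000
After event 3: A_seq=1160 A_ack=36 B_seq=36 B_ack=1000
After event 4: A_seq=1160 A_ack=36 B_seq=36 B_ack=1000
After event 5: A_seq=1323 A_ack=36 B_seq=36 B_ack=1000

1323 36 36 1000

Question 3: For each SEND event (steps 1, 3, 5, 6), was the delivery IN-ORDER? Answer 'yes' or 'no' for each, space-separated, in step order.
Answer: yes no no yes

Derivation:
Step 1: SEND seq=0 -> in-order
Step 3: SEND seq=1099 -> out-of-order
Step 5: SEND seq=1160 -> out-of-order
Step 6: SEND seq=1000 -> in-order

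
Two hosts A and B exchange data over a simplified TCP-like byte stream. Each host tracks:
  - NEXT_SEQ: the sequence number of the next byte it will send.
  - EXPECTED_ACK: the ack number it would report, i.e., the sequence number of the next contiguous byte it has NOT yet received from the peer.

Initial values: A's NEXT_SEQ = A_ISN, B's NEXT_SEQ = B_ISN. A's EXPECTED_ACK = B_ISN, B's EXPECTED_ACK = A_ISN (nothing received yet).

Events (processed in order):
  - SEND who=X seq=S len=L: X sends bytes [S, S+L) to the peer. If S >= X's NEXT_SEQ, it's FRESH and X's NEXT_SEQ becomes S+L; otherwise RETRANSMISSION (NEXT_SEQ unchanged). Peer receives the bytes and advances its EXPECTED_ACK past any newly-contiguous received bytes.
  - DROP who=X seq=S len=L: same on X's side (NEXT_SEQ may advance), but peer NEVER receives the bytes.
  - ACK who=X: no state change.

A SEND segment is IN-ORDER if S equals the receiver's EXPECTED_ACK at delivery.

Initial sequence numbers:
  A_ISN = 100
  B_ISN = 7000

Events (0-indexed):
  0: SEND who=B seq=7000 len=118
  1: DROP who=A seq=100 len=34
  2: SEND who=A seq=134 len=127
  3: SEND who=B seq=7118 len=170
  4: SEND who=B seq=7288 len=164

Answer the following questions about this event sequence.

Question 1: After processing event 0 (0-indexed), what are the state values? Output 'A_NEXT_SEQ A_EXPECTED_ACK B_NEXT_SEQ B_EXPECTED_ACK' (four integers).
After event 0: A_seq=100 A_ack=7118 B_seq=7118 B_ack=100

100 7118 7118 100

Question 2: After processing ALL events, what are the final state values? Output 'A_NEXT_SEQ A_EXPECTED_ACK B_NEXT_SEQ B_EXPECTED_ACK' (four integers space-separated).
After event 0: A_seq=100 A_ack=7118 B_seq=7118 B_ack=100
After event 1: A_seq=134 A_ack=7118 B_seq=7118 B_ack=100
After event 2: A_seq=261 A_ack=7118 B_seq=7118 B_ack=100
After event 3: A_seq=261 A_ack=7288 B_seq=7288 B_ack=100
After event 4: A_seq=261 A_ack=7452 B_seq=7452 B_ack=100

Answer: 261 7452 7452 100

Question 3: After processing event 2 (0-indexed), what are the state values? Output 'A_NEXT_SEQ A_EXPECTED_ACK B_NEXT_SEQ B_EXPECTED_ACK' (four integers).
After event 0: A_seq=100 A_ack=7118 B_seq=7118 B_ack=100
After event 1: A_seq=134 A_ack=7118 B_seq=7118 B_ack=100
After event 2: A_seq=261 A_ack=7118 B_seq=7118 B_ack=100

261 7118 7118 100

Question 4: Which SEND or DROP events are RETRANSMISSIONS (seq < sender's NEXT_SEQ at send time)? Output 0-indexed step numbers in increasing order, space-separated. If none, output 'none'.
Answer: none

Derivation:
Step 0: SEND seq=7000 -> fresh
Step 1: DROP seq=100 -> fresh
Step 2: SEND seq=134 -> fresh
Step 3: SEND seq=7118 -> fresh
Step 4: SEND seq=7288 -> fresh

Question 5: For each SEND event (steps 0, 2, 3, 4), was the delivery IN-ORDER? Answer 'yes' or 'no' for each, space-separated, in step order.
Answer: yes no yes yes

Derivation:
Step 0: SEND seq=7000 -> in-order
Step 2: SEND seq=134 -> out-of-order
Step 3: SEND seq=7118 -> in-order
Step 4: SEND seq=7288 -> in-order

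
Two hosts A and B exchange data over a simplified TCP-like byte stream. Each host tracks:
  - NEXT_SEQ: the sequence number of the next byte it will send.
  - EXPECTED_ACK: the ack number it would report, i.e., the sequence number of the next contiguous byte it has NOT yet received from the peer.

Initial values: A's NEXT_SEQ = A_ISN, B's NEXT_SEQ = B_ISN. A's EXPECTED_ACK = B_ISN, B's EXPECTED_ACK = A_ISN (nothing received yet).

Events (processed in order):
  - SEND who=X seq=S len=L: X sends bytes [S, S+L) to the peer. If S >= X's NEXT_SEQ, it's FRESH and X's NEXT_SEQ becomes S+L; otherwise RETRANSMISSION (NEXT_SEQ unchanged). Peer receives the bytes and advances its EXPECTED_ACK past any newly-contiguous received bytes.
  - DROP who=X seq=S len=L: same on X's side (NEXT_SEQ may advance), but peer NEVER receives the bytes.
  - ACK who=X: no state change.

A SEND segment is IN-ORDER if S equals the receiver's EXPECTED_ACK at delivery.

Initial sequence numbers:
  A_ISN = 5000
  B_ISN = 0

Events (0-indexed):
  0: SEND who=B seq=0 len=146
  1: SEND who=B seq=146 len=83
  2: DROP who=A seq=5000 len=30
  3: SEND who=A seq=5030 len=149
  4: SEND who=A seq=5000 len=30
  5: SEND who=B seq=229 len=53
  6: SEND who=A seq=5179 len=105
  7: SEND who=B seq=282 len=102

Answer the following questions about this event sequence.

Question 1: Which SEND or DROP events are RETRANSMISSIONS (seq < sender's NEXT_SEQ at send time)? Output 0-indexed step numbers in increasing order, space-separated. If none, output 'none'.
Step 0: SEND seq=0 -> fresh
Step 1: SEND seq=146 -> fresh
Step 2: DROP seq=5000 -> fresh
Step 3: SEND seq=5030 -> fresh
Step 4: SEND seq=5000 -> retransmit
Step 5: SEND seq=229 -> fresh
Step 6: SEND seq=5179 -> fresh
Step 7: SEND seq=282 -> fresh

Answer: 4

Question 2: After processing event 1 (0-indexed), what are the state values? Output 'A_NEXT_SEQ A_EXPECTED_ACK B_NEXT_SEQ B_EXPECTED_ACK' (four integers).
After event 0: A_seq=5000 A_ack=146 B_seq=146 B_ack=5000
After event 1: A_seq=5000 A_ack=229 B_seq=229 B_ack=5000

5000 229 229 5000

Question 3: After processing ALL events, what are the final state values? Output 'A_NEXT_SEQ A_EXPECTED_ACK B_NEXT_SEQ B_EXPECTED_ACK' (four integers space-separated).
Answer: 5284 384 384 5284

Derivation:
After event 0: A_seq=5000 A_ack=146 B_seq=146 B_ack=5000
After event 1: A_seq=5000 A_ack=229 B_seq=229 B_ack=5000
After event 2: A_seq=5030 A_ack=229 B_seq=229 B_ack=5000
After event 3: A_seq=5179 A_ack=229 B_seq=229 B_ack=5000
After event 4: A_seq=5179 A_ack=229 B_seq=229 B_ack=5179
After event 5: A_seq=5179 A_ack=282 B_seq=282 B_ack=5179
After event 6: A_seq=5284 A_ack=282 B_seq=282 B_ack=5284
After event 7: A_seq=5284 A_ack=384 B_seq=384 B_ack=5284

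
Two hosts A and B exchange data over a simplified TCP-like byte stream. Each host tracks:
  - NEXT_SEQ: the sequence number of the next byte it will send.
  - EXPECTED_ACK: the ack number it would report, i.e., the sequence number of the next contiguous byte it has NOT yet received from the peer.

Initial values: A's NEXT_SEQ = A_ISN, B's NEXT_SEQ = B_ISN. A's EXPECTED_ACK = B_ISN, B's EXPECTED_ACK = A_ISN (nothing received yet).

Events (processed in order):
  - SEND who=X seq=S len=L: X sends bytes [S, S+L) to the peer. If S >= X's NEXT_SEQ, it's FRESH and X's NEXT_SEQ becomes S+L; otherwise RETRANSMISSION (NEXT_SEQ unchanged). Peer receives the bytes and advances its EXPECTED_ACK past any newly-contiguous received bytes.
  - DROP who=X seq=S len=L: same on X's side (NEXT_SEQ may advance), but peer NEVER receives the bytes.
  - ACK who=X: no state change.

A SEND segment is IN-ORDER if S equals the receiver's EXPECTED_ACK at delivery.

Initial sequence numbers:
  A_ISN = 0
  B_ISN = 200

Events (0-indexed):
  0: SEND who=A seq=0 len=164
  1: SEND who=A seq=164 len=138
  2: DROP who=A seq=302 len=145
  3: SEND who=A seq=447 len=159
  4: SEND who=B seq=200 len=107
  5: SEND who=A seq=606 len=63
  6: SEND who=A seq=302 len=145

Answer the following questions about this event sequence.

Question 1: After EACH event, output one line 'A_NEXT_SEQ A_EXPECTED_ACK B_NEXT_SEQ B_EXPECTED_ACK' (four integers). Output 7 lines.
164 200 200 164
302 200 200 302
447 200 200 302
606 200 200 302
606 307 307 302
669 307 307 302
669 307 307 669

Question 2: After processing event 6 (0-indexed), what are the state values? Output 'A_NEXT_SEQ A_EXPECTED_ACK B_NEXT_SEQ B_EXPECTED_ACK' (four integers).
After event 0: A_seq=164 A_ack=200 B_seq=200 B_ack=164
After event 1: A_seq=302 A_ack=200 B_seq=200 B_ack=302
After event 2: A_seq=447 A_ack=200 B_seq=200 B_ack=302
After event 3: A_seq=606 A_ack=200 B_seq=200 B_ack=302
After event 4: A_seq=606 A_ack=307 B_seq=307 B_ack=302
After event 5: A_seq=669 A_ack=307 B_seq=307 B_ack=302
After event 6: A_seq=669 A_ack=307 B_seq=307 B_ack=669

669 307 307 669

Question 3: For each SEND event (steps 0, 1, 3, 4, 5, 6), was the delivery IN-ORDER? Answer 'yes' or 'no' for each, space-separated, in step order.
Step 0: SEND seq=0 -> in-order
Step 1: SEND seq=164 -> in-order
Step 3: SEND seq=447 -> out-of-order
Step 4: SEND seq=200 -> in-order
Step 5: SEND seq=606 -> out-of-order
Step 6: SEND seq=302 -> in-order

Answer: yes yes no yes no yes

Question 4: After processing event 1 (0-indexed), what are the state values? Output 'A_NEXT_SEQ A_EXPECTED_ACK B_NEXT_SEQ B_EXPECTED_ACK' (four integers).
After event 0: A_seq=164 A_ack=200 B_seq=200 B_ack=164
After event 1: A_seq=302 A_ack=200 B_seq=200 B_ack=302

302 200 200 302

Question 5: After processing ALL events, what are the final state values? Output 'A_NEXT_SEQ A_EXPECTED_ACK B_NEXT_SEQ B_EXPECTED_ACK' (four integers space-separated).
Answer: 669 307 307 669

Derivation:
After event 0: A_seq=164 A_ack=200 B_seq=200 B_ack=164
After event 1: A_seq=302 A_ack=200 B_seq=200 B_ack=302
After event 2: A_seq=447 A_ack=200 B_seq=200 B_ack=302
After event 3: A_seq=606 A_ack=200 B_seq=200 B_ack=302
After event 4: A_seq=606 A_ack=307 B_seq=307 B_ack=302
After event 5: A_seq=669 A_ack=307 B_seq=307 B_ack=302
After event 6: A_seq=669 A_ack=307 B_seq=307 B_ack=669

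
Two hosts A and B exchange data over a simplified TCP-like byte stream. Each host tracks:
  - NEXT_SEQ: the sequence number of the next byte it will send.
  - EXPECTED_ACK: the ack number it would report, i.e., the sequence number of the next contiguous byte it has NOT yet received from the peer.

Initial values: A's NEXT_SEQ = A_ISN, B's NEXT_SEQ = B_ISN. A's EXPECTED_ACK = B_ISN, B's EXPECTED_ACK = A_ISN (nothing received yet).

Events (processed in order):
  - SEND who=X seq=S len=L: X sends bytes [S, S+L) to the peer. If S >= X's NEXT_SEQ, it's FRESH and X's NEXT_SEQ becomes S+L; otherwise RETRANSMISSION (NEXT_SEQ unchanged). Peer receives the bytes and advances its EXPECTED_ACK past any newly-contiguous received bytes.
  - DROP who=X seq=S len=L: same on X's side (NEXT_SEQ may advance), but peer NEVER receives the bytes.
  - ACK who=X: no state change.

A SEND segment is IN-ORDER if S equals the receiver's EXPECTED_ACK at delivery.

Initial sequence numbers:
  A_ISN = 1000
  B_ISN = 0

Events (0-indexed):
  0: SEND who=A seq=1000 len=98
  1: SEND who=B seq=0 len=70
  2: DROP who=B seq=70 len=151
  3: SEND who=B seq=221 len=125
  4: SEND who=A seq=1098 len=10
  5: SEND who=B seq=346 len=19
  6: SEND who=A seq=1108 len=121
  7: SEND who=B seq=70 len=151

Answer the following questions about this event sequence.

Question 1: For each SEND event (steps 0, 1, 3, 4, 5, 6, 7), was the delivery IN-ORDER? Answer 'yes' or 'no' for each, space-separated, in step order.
Step 0: SEND seq=1000 -> in-order
Step 1: SEND seq=0 -> in-order
Step 3: SEND seq=221 -> out-of-order
Step 4: SEND seq=1098 -> in-order
Step 5: SEND seq=346 -> out-of-order
Step 6: SEND seq=1108 -> in-order
Step 7: SEND seq=70 -> in-order

Answer: yes yes no yes no yes yes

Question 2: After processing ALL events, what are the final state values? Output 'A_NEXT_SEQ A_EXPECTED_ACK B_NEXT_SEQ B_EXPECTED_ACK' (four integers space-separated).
Answer: 1229 365 365 1229

Derivation:
After event 0: A_seq=1098 A_ack=0 B_seq=0 B_ack=1098
After event 1: A_seq=1098 A_ack=70 B_seq=70 B_ack=1098
After event 2: A_seq=1098 A_ack=70 B_seq=221 B_ack=1098
After event 3: A_seq=1098 A_ack=70 B_seq=346 B_ack=1098
After event 4: A_seq=1108 A_ack=70 B_seq=346 B_ack=1108
After event 5: A_seq=1108 A_ack=70 B_seq=365 B_ack=1108
After event 6: A_seq=1229 A_ack=70 B_seq=365 B_ack=1229
After event 7: A_seq=1229 A_ack=365 B_seq=365 B_ack=1229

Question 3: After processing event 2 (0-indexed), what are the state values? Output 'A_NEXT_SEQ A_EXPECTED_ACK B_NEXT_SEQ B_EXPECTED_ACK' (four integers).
After event 0: A_seq=1098 A_ack=0 B_seq=0 B_ack=1098
After event 1: A_seq=1098 A_ack=70 B_seq=70 B_ack=1098
After event 2: A_seq=1098 A_ack=70 B_seq=221 B_ack=1098

1098 70 221 1098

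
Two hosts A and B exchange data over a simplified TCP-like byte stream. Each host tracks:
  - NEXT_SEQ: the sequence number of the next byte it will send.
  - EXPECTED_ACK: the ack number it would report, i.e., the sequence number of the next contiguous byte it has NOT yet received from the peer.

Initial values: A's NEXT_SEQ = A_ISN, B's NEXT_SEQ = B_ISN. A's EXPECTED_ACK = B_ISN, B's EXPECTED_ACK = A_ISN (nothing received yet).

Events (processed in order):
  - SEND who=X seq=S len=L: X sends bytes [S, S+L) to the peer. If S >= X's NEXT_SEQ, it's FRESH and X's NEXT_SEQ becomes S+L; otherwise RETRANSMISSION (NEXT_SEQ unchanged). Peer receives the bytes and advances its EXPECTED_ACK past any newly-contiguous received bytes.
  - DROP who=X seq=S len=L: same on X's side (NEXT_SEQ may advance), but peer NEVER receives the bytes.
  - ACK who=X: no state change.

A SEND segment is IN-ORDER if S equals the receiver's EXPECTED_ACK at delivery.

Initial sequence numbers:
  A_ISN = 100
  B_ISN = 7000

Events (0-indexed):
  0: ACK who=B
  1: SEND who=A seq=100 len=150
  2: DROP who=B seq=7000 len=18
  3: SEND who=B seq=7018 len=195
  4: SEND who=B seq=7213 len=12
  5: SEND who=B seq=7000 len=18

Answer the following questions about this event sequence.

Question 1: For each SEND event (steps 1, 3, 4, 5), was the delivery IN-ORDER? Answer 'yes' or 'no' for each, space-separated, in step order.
Answer: yes no no yes

Derivation:
Step 1: SEND seq=100 -> in-order
Step 3: SEND seq=7018 -> out-of-order
Step 4: SEND seq=7213 -> out-of-order
Step 5: SEND seq=7000 -> in-order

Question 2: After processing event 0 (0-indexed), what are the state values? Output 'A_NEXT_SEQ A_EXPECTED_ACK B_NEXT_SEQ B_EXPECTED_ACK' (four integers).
After event 0: A_seq=100 A_ack=7000 B_seq=7000 B_ack=100

100 7000 7000 100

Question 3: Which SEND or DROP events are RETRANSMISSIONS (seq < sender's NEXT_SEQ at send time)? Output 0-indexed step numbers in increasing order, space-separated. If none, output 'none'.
Answer: 5

Derivation:
Step 1: SEND seq=100 -> fresh
Step 2: DROP seq=7000 -> fresh
Step 3: SEND seq=7018 -> fresh
Step 4: SEND seq=7213 -> fresh
Step 5: SEND seq=7000 -> retransmit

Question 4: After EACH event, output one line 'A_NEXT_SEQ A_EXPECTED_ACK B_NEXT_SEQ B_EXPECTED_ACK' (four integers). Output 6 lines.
100 7000 7000 100
250 7000 7000 250
250 7000 7018 250
250 7000 7213 250
250 7000 7225 250
250 7225 7225 250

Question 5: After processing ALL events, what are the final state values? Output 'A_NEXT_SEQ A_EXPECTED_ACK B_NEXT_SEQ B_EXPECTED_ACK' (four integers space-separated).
After event 0: A_seq=100 A_ack=7000 B_seq=7000 B_ack=100
After event 1: A_seq=250 A_ack=7000 B_seq=7000 B_ack=250
After event 2: A_seq=250 A_ack=7000 B_seq=7018 B_ack=250
After event 3: A_seq=250 A_ack=7000 B_seq=7213 B_ack=250
After event 4: A_seq=250 A_ack=7000 B_seq=7225 B_ack=250
After event 5: A_seq=250 A_ack=7225 B_seq=7225 B_ack=250

Answer: 250 7225 7225 250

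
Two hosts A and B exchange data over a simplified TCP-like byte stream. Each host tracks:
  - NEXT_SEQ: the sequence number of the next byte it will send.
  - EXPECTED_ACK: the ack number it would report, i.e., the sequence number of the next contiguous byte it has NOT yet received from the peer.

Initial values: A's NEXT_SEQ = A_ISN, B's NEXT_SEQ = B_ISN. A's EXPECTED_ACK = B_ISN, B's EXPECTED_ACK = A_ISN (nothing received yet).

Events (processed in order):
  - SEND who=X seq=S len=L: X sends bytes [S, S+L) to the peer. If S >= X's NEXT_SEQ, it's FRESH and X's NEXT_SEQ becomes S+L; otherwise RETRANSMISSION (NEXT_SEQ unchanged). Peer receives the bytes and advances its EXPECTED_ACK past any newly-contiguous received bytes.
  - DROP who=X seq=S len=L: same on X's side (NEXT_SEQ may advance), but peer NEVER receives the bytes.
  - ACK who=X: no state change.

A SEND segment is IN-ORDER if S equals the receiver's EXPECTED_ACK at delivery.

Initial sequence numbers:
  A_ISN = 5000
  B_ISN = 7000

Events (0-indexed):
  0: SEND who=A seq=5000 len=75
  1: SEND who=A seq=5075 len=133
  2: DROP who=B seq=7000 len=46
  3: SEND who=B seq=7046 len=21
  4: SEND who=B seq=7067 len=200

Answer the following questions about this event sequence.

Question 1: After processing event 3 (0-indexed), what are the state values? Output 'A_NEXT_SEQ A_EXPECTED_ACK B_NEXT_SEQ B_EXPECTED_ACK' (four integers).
After event 0: A_seq=5075 A_ack=7000 B_seq=7000 B_ack=5075
After event 1: A_seq=5208 A_ack=7000 B_seq=7000 B_ack=5208
After event 2: A_seq=5208 A_ack=7000 B_seq=7046 B_ack=5208
After event 3: A_seq=5208 A_ack=7000 B_seq=7067 B_ack=5208

5208 7000 7067 5208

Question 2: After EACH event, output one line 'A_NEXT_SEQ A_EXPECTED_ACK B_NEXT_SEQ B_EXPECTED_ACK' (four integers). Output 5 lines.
5075 7000 7000 5075
5208 7000 7000 5208
5208 7000 7046 5208
5208 7000 7067 5208
5208 7000 7267 5208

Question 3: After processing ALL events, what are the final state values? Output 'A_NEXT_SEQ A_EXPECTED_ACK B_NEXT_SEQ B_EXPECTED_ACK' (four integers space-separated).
After event 0: A_seq=5075 A_ack=7000 B_seq=7000 B_ack=5075
After event 1: A_seq=5208 A_ack=7000 B_seq=7000 B_ack=5208
After event 2: A_seq=5208 A_ack=7000 B_seq=7046 B_ack=5208
After event 3: A_seq=5208 A_ack=7000 B_seq=7067 B_ack=5208
After event 4: A_seq=5208 A_ack=7000 B_seq=7267 B_ack=5208

Answer: 5208 7000 7267 5208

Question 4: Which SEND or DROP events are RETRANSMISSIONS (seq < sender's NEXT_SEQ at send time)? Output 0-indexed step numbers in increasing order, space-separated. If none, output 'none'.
Step 0: SEND seq=5000 -> fresh
Step 1: SEND seq=5075 -> fresh
Step 2: DROP seq=7000 -> fresh
Step 3: SEND seq=7046 -> fresh
Step 4: SEND seq=7067 -> fresh

Answer: none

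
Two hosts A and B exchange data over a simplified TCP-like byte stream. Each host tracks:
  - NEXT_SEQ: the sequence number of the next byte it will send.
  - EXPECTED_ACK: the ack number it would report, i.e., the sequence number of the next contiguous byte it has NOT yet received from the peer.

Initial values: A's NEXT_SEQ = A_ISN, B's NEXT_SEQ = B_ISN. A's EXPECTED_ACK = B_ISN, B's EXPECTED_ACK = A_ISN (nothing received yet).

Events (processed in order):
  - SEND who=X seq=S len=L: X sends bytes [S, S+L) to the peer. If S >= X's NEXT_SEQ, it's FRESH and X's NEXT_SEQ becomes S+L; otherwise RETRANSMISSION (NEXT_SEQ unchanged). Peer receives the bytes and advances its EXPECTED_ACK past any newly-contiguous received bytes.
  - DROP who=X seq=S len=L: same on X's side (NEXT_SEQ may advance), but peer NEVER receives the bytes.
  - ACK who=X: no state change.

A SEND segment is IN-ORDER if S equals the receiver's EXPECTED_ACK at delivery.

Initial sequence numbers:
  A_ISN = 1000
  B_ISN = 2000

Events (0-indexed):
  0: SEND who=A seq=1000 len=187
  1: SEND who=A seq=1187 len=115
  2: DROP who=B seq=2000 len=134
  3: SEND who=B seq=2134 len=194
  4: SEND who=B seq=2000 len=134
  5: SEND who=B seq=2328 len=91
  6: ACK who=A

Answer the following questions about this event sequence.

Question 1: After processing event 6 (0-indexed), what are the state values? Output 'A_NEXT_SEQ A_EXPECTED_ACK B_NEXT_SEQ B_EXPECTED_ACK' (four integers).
After event 0: A_seq=1187 A_ack=2000 B_seq=2000 B_ack=1187
After event 1: A_seq=1302 A_ack=2000 B_seq=2000 B_ack=1302
After event 2: A_seq=1302 A_ack=2000 B_seq=2134 B_ack=1302
After event 3: A_seq=1302 A_ack=2000 B_seq=2328 B_ack=1302
After event 4: A_seq=1302 A_ack=2328 B_seq=2328 B_ack=1302
After event 5: A_seq=1302 A_ack=2419 B_seq=2419 B_ack=1302
After event 6: A_seq=1302 A_ack=2419 B_seq=2419 B_ack=1302

1302 2419 2419 1302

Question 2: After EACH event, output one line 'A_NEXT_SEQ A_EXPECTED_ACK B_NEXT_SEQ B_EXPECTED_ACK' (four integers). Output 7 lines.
1187 2000 2000 1187
1302 2000 2000 1302
1302 2000 2134 1302
1302 2000 2328 1302
1302 2328 2328 1302
1302 2419 2419 1302
1302 2419 2419 1302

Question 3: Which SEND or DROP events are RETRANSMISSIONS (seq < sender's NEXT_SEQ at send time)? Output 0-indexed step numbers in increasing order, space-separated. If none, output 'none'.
Step 0: SEND seq=1000 -> fresh
Step 1: SEND seq=1187 -> fresh
Step 2: DROP seq=2000 -> fresh
Step 3: SEND seq=2134 -> fresh
Step 4: SEND seq=2000 -> retransmit
Step 5: SEND seq=2328 -> fresh

Answer: 4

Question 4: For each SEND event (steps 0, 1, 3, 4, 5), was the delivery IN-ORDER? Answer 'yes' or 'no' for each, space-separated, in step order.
Step 0: SEND seq=1000 -> in-order
Step 1: SEND seq=1187 -> in-order
Step 3: SEND seq=2134 -> out-of-order
Step 4: SEND seq=2000 -> in-order
Step 5: SEND seq=2328 -> in-order

Answer: yes yes no yes yes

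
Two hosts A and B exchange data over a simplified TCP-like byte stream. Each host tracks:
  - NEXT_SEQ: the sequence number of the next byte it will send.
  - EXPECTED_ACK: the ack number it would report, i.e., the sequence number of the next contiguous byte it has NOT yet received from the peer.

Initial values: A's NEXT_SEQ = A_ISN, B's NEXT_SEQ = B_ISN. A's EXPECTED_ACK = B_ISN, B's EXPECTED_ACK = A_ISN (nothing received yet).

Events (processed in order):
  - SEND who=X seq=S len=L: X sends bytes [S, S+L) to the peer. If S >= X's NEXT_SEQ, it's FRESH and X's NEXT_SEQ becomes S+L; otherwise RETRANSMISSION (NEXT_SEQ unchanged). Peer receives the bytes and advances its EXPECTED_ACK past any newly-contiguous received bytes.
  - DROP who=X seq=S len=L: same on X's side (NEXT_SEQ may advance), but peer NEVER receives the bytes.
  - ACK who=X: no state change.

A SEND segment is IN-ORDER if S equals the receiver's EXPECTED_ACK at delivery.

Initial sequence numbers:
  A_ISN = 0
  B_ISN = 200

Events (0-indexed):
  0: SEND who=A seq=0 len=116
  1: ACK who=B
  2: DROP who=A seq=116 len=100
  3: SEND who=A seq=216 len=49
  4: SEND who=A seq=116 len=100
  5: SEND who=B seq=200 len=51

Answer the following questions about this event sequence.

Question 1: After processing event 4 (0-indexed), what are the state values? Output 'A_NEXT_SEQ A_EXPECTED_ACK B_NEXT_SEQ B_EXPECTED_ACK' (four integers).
After event 0: A_seq=116 A_ack=200 B_seq=200 B_ack=116
After event 1: A_seq=116 A_ack=200 B_seq=200 B_ack=116
After event 2: A_seq=216 A_ack=200 B_seq=200 B_ack=116
After event 3: A_seq=265 A_ack=200 B_seq=200 B_ack=116
After event 4: A_seq=265 A_ack=200 B_seq=200 B_ack=265

265 200 200 265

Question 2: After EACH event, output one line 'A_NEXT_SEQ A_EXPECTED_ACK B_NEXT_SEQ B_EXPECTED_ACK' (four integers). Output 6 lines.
116 200 200 116
116 200 200 116
216 200 200 116
265 200 200 116
265 200 200 265
265 251 251 265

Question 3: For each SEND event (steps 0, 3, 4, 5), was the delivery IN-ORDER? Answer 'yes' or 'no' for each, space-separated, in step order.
Step 0: SEND seq=0 -> in-order
Step 3: SEND seq=216 -> out-of-order
Step 4: SEND seq=116 -> in-order
Step 5: SEND seq=200 -> in-order

Answer: yes no yes yes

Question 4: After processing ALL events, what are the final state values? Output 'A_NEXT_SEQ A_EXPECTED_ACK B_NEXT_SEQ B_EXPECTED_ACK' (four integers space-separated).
After event 0: A_seq=116 A_ack=200 B_seq=200 B_ack=116
After event 1: A_seq=116 A_ack=200 B_seq=200 B_ack=116
After event 2: A_seq=216 A_ack=200 B_seq=200 B_ack=116
After event 3: A_seq=265 A_ack=200 B_seq=200 B_ack=116
After event 4: A_seq=265 A_ack=200 B_seq=200 B_ack=265
After event 5: A_seq=265 A_ack=251 B_seq=251 B_ack=265

Answer: 265 251 251 265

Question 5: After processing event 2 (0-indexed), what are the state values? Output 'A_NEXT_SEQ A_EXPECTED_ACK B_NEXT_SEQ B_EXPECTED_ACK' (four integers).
After event 0: A_seq=116 A_ack=200 B_seq=200 B_ack=116
After event 1: A_seq=116 A_ack=200 B_seq=200 B_ack=116
After event 2: A_seq=216 A_ack=200 B_seq=200 B_ack=116

216 200 200 116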